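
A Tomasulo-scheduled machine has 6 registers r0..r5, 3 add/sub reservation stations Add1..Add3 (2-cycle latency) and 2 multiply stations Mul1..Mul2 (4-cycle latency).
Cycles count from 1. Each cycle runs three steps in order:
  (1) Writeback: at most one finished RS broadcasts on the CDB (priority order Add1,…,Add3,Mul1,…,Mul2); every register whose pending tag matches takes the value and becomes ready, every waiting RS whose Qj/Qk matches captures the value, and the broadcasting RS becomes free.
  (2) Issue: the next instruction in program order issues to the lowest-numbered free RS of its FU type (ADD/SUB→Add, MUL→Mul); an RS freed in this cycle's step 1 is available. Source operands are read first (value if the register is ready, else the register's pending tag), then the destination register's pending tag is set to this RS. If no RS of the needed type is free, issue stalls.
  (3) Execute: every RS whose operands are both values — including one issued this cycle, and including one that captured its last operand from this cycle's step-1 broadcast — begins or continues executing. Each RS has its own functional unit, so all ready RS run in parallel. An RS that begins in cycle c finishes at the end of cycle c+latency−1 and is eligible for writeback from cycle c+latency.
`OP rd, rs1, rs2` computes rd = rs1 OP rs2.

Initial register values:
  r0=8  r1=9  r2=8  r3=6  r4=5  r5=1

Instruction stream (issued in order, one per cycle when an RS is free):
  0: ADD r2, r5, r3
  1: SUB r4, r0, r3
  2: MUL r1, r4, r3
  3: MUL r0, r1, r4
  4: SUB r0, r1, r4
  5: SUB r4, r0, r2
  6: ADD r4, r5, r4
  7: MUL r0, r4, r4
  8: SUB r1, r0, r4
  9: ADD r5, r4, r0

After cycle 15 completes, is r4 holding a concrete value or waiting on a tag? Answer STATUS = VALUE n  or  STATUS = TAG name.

cycle 1: issue ADD r2<-Add1 // r0:8,r1:9,r2:Add1,r3:6,r4:5,r5:1
cycle 2: issue SUB r4<-Add2 // r0:8,r1:9,r2:Add1,r3:6,r4:Add2,r5:1
cycle 3: CDB Add1=7; issue MUL r1<-Mul1 // r0:8,r1:Mul1,r2:7,r3:6,r4:Add2,r5:1
cycle 4: CDB Add2=2; issue MUL r0<-Mul2 // r0:Mul2,r1:Mul1,r2:7,r3:6,r4:2,r5:1
cycle 5: issue SUB r0<-Add1 // r0:Add1,r1:Mul1,r2:7,r3:6,r4:2,r5:1
cycle 6: issue SUB r4<-Add2 // r0:Add1,r1:Mul1,r2:7,r3:6,r4:Add2,r5:1
cycle 7: issue ADD r4<-Add3 // r0:Add1,r1:Mul1,r2:7,r3:6,r4:Add3,r5:1
cycle 8: CDB Mul1=12; issue MUL r0<-Mul1 // r0:Mul1,r1:12,r2:7,r3:6,r4:Add3,r5:1
cycle 9: stall // r0:Mul1,r1:12,r2:7,r3:6,r4:Add3,r5:1
cycle 10: CDB Add1=10; issue SUB r1<-Add1 // r0:Mul1,r1:Add1,r2:7,r3:6,r4:Add3,r5:1
cycle 11: stall // r0:Mul1,r1:Add1,r2:7,r3:6,r4:Add3,r5:1
cycle 12: CDB Add2=3; issue ADD r5<-Add2 // r0:Mul1,r1:Add1,r2:7,r3:6,r4:Add3,r5:Add2
cycle 13: CDB Mul2=24 // r0:Mul1,r1:Add1,r2:7,r3:6,r4:Add3,r5:Add2
cycle 14: CDB Add3=4 // r0:Mul1,r1:Add1,r2:7,r3:6,r4:4,r5:Add2
cycle 15: - // r0:Mul1,r1:Add1,r2:7,r3:6,r4:4,r5:Add2

STATUS = VALUE 4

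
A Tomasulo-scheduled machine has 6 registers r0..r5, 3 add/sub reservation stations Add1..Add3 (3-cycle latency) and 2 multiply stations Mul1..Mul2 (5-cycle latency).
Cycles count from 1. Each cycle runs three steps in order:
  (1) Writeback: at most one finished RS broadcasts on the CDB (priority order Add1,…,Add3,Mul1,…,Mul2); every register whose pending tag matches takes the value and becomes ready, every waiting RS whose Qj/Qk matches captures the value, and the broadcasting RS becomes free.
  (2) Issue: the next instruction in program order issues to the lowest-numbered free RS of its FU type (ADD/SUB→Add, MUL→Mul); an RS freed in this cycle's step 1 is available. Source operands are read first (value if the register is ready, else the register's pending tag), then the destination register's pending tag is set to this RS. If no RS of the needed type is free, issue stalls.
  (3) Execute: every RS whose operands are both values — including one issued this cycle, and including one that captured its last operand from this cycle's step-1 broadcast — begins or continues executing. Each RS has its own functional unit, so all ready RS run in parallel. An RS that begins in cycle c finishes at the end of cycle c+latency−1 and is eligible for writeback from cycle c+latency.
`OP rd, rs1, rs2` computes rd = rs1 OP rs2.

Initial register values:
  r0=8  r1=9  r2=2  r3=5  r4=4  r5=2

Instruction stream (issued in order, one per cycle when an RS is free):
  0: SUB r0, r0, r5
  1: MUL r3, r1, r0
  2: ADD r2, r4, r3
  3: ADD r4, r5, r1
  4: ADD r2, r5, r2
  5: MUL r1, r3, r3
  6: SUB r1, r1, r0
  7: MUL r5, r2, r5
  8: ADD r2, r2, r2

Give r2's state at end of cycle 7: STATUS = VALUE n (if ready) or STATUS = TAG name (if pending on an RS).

cycle 1: issue SUB r0<-Add1 // r0:Add1,r1:9,r2:2,r3:5,r4:4,r5:2
cycle 2: issue MUL r3<-Mul1 // r0:Add1,r1:9,r2:2,r3:Mul1,r4:4,r5:2
cycle 3: issue ADD r2<-Add2 // r0:Add1,r1:9,r2:Add2,r3:Mul1,r4:4,r5:2
cycle 4: CDB Add1=6; issue ADD r4<-Add1 // r0:6,r1:9,r2:Add2,r3:Mul1,r4:Add1,r5:2
cycle 5: issue ADD r2<-Add3 // r0:6,r1:9,r2:Add3,r3:Mul1,r4:Add1,r5:2
cycle 6: issue MUL r1<-Mul2 // r0:6,r1:Mul2,r2:Add3,r3:Mul1,r4:Add1,r5:2
cycle 7: CDB Add1=11; issue SUB r1<-Add1 // r0:6,r1:Add1,r2:Add3,r3:Mul1,r4:11,r5:2

STATUS = TAG Add3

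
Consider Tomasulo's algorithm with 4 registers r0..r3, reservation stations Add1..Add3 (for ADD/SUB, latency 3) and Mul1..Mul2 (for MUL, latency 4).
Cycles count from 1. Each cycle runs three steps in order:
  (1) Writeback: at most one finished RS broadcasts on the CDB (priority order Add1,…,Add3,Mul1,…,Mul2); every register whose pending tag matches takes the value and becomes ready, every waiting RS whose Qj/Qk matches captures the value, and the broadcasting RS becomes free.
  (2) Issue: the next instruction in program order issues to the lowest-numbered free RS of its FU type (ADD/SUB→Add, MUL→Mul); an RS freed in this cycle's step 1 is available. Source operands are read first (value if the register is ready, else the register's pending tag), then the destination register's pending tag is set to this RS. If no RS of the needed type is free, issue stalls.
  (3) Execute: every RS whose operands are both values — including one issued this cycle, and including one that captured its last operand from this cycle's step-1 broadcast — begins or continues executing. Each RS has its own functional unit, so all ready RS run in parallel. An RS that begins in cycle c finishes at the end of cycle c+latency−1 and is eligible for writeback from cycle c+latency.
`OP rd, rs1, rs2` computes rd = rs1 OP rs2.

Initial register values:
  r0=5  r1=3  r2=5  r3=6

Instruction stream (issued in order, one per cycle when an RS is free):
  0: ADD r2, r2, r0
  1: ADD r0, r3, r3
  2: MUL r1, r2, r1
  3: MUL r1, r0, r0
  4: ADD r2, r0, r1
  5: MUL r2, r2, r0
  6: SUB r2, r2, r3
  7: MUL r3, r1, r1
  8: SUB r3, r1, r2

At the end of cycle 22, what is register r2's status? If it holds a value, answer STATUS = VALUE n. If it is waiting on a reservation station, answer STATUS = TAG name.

cycle 1: issue ADD r2<-Add1 // r0:5,r1:3,r2:Add1,r3:6
cycle 2: issue ADD r0<-Add2 // r0:Add2,r1:3,r2:Add1,r3:6
cycle 3: issue MUL r1<-Mul1 // r0:Add2,r1:Mul1,r2:Add1,r3:6
cycle 4: CDB Add1=10; issue MUL r1<-Mul2 // r0:Add2,r1:Mul2,r2:10,r3:6
cycle 5: CDB Add2=12; issue ADD r2<-Add1 // r0:12,r1:Mul2,r2:Add1,r3:6
cycle 6: stall // r0:12,r1:Mul2,r2:Add1,r3:6
cycle 7: stall // r0:12,r1:Mul2,r2:Add1,r3:6
cycle 8: CDB Mul1=30; issue MUL r2<-Mul1 // r0:12,r1:Mul2,r2:Mul1,r3:6
cycle 9: CDB Mul2=144; issue SUB r2<-Add2 // r0:12,r1:144,r2:Add2,r3:6
cycle 10: issue MUL r3<-Mul2 // r0:12,r1:144,r2:Add2,r3:Mul2
cycle 11: issue SUB r3<-Add3 // r0:12,r1:144,r2:Add2,r3:Add3
cycle 12: CDB Add1=156 // r0:12,r1:144,r2:Add2,r3:Add3
cycle 13: - // r0:12,r1:144,r2:Add2,r3:Add3
cycle 14: CDB Mul2=20736 // r0:12,r1:144,r2:Add2,r3:Add3
cycle 15: - // r0:12,r1:144,r2:Add2,r3:Add3
cycle 16: CDB Mul1=1872 // r0:12,r1:144,r2:Add2,r3:Add3
cycle 17: - // r0:12,r1:144,r2:Add2,r3:Add3
cycle 18: - // r0:12,r1:144,r2:Add2,r3:Add3
cycle 19: CDB Add2=1866 // r0:12,r1:144,r2:1866,r3:Add3
cycle 20: - // r0:12,r1:144,r2:1866,r3:Add3
cycle 21: - // r0:12,r1:144,r2:1866,r3:Add3
cycle 22: CDB Add3=-1722 // r0:12,r1:144,r2:1866,r3:-1722

STATUS = VALUE 1866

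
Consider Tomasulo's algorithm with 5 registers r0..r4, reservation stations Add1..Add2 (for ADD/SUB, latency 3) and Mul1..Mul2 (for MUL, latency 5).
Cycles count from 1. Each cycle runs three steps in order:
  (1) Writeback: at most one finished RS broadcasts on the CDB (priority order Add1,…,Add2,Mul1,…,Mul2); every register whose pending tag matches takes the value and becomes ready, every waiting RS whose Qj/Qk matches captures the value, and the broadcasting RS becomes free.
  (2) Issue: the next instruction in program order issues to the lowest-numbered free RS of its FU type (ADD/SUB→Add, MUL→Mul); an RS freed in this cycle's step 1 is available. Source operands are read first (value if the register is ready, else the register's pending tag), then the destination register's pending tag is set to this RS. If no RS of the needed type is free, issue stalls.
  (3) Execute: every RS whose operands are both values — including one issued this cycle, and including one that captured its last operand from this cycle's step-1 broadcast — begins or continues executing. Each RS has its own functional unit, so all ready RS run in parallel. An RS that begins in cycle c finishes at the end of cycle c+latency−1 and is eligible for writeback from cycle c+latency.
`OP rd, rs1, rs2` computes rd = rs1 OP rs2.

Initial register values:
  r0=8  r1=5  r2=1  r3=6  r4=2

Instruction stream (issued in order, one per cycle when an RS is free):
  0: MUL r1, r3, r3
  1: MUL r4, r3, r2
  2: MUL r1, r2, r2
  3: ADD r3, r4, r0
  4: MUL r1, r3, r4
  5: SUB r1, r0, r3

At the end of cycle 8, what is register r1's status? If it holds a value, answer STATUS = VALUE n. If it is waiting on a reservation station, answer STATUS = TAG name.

STATUS = TAG Mul2

c1: issue MUL r1<-Mul1 | r0:8,r1:Mul1,r2:1,r3:6,r4:2
c2: issue MUL r4<-Mul2 | r0:8,r1:Mul1,r2:1,r3:6,r4:Mul2
c3: stall | r0:8,r1:Mul1,r2:1,r3:6,r4:Mul2
c4: stall | r0:8,r1:Mul1,r2:1,r3:6,r4:Mul2
c5: stall | r0:8,r1:Mul1,r2:1,r3:6,r4:Mul2
c6: CDB Mul1=36; issue MUL r1<-Mul1 | r0:8,r1:Mul1,r2:1,r3:6,r4:Mul2
c7: CDB Mul2=6; issue ADD r3<-Add1 | r0:8,r1:Mul1,r2:1,r3:Add1,r4:6
c8: issue MUL r1<-Mul2 | r0:8,r1:Mul2,r2:1,r3:Add1,r4:6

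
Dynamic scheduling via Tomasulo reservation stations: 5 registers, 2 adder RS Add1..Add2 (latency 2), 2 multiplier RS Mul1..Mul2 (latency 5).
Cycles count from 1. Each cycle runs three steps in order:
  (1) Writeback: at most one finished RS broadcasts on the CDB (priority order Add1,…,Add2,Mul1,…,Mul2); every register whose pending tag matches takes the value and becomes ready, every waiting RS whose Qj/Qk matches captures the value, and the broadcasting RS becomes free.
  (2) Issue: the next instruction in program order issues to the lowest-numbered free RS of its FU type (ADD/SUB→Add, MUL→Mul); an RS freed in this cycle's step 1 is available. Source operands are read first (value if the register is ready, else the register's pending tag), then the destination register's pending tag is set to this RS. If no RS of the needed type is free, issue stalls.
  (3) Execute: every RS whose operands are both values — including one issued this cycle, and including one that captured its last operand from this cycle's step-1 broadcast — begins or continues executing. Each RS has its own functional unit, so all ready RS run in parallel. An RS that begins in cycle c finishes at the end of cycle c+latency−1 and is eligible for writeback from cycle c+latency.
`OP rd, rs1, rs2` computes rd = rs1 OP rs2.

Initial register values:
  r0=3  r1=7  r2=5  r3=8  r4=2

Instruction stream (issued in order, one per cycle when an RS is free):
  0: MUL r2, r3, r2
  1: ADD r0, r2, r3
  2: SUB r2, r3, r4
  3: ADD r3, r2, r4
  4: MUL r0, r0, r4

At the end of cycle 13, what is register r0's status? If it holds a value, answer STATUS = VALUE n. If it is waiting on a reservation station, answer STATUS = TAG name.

STATUS = VALUE 96

cycle 1: issue MUL r2<-Mul1 // r0:3,r1:7,r2:Mul1,r3:8,r4:2
cycle 2: issue ADD r0<-Add1 // r0:Add1,r1:7,r2:Mul1,r3:8,r4:2
cycle 3: issue SUB r2<-Add2 // r0:Add1,r1:7,r2:Add2,r3:8,r4:2
cycle 4: stall // r0:Add1,r1:7,r2:Add2,r3:8,r4:2
cycle 5: CDB Add2=6; issue ADD r3<-Add2 // r0:Add1,r1:7,r2:6,r3:Add2,r4:2
cycle 6: CDB Mul1=40; issue MUL r0<-Mul1 // r0:Mul1,r1:7,r2:6,r3:Add2,r4:2
cycle 7: CDB Add2=8 // r0:Mul1,r1:7,r2:6,r3:8,r4:2
cycle 8: CDB Add1=48 // r0:Mul1,r1:7,r2:6,r3:8,r4:2
cycle 9: - // r0:Mul1,r1:7,r2:6,r3:8,r4:2
cycle 10: - // r0:Mul1,r1:7,r2:6,r3:8,r4:2
cycle 11: - // r0:Mul1,r1:7,r2:6,r3:8,r4:2
cycle 12: - // r0:Mul1,r1:7,r2:6,r3:8,r4:2
cycle 13: CDB Mul1=96 // r0:96,r1:7,r2:6,r3:8,r4:2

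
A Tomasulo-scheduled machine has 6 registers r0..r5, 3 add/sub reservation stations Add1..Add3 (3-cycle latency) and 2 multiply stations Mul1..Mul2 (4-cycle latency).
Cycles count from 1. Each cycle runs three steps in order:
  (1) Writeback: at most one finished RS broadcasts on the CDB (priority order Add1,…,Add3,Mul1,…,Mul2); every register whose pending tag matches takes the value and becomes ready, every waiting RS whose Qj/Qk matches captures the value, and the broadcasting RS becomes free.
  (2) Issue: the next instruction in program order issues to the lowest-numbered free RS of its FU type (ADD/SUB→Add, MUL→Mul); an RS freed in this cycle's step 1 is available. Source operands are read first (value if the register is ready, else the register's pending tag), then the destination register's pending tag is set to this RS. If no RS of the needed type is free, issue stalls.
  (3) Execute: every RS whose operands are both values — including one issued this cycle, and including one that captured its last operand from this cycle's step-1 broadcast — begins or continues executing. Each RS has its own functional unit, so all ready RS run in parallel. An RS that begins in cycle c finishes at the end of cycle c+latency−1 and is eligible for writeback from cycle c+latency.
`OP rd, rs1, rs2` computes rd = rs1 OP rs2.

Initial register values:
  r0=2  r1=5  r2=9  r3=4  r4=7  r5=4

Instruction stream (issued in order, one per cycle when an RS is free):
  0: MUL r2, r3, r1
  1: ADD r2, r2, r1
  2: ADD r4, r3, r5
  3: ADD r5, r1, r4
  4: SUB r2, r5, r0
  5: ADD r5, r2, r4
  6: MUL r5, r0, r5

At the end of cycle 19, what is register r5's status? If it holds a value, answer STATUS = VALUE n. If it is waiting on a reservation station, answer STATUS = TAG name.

c1: issue MUL r2<-Mul1 | r0:2,r1:5,r2:Mul1,r3:4,r4:7,r5:4
c2: issue ADD r2<-Add1 | r0:2,r1:5,r2:Add1,r3:4,r4:7,r5:4
c3: issue ADD r4<-Add2 | r0:2,r1:5,r2:Add1,r3:4,r4:Add2,r5:4
c4: issue ADD r5<-Add3 | r0:2,r1:5,r2:Add1,r3:4,r4:Add2,r5:Add3
c5: CDB Mul1=20; stall | r0:2,r1:5,r2:Add1,r3:4,r4:Add2,r5:Add3
c6: CDB Add2=8; issue SUB r2<-Add2 | r0:2,r1:5,r2:Add2,r3:4,r4:8,r5:Add3
c7: stall | r0:2,r1:5,r2:Add2,r3:4,r4:8,r5:Add3
c8: CDB Add1=25; issue ADD r5<-Add1 | r0:2,r1:5,r2:Add2,r3:4,r4:8,r5:Add1
c9: CDB Add3=13; issue MUL r5<-Mul1 | r0:2,r1:5,r2:Add2,r3:4,r4:8,r5:Mul1
c10: - | r0:2,r1:5,r2:Add2,r3:4,r4:8,r5:Mul1
c11: - | r0:2,r1:5,r2:Add2,r3:4,r4:8,r5:Mul1
c12: CDB Add2=11 | r0:2,r1:5,r2:11,r3:4,r4:8,r5:Mul1
c13: - | r0:2,r1:5,r2:11,r3:4,r4:8,r5:Mul1
c14: - | r0:2,r1:5,r2:11,r3:4,r4:8,r5:Mul1
c15: CDB Add1=19 | r0:2,r1:5,r2:11,r3:4,r4:8,r5:Mul1
c16: - | r0:2,r1:5,r2:11,r3:4,r4:8,r5:Mul1
c17: - | r0:2,r1:5,r2:11,r3:4,r4:8,r5:Mul1
c18: - | r0:2,r1:5,r2:11,r3:4,r4:8,r5:Mul1
c19: CDB Mul1=38 | r0:2,r1:5,r2:11,r3:4,r4:8,r5:38

STATUS = VALUE 38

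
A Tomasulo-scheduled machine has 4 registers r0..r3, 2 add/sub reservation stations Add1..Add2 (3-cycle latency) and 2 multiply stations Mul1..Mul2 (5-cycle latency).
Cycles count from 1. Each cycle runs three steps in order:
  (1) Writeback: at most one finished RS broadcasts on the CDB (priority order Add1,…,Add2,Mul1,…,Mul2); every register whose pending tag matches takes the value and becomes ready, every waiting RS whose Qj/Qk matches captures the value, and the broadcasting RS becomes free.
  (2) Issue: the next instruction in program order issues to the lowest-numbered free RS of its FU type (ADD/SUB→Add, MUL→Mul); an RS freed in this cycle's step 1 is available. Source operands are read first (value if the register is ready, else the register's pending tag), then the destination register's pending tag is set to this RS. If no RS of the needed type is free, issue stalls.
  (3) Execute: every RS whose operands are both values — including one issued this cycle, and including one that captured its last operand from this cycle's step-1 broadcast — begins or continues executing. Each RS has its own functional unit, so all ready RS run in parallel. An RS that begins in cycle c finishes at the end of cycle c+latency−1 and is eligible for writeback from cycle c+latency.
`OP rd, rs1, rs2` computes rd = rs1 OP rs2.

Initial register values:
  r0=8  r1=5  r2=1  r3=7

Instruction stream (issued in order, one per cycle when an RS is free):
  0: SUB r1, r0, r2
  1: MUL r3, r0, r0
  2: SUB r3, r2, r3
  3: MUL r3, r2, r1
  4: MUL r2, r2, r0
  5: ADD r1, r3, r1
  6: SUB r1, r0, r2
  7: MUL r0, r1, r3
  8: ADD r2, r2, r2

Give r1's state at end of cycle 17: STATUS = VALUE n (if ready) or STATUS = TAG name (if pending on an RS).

cycle 1: issue SUB r1<-Add1 // r0:8,r1:Add1,r2:1,r3:7
cycle 2: issue MUL r3<-Mul1 // r0:8,r1:Add1,r2:1,r3:Mul1
cycle 3: issue SUB r3<-Add2 // r0:8,r1:Add1,r2:1,r3:Add2
cycle 4: CDB Add1=7; issue MUL r3<-Mul2 // r0:8,r1:7,r2:1,r3:Mul2
cycle 5: stall // r0:8,r1:7,r2:1,r3:Mul2
cycle 6: stall // r0:8,r1:7,r2:1,r3:Mul2
cycle 7: CDB Mul1=64; issue MUL r2<-Mul1 // r0:8,r1:7,r2:Mul1,r3:Mul2
cycle 8: issue ADD r1<-Add1 // r0:8,r1:Add1,r2:Mul1,r3:Mul2
cycle 9: CDB Mul2=7; stall // r0:8,r1:Add1,r2:Mul1,r3:7
cycle 10: CDB Add2=-63; issue SUB r1<-Add2 // r0:8,r1:Add2,r2:Mul1,r3:7
cycle 11: issue MUL r0<-Mul2 // r0:Mul2,r1:Add2,r2:Mul1,r3:7
cycle 12: CDB Add1=14; issue ADD r2<-Add1 // r0:Mul2,r1:Add2,r2:Add1,r3:7
cycle 13: CDB Mul1=8 // r0:Mul2,r1:Add2,r2:Add1,r3:7
cycle 14: - // r0:Mul2,r1:Add2,r2:Add1,r3:7
cycle 15: - // r0:Mul2,r1:Add2,r2:Add1,r3:7
cycle 16: CDB Add1=16 // r0:Mul2,r1:Add2,r2:16,r3:7
cycle 17: CDB Add2=0 // r0:Mul2,r1:0,r2:16,r3:7

STATUS = VALUE 0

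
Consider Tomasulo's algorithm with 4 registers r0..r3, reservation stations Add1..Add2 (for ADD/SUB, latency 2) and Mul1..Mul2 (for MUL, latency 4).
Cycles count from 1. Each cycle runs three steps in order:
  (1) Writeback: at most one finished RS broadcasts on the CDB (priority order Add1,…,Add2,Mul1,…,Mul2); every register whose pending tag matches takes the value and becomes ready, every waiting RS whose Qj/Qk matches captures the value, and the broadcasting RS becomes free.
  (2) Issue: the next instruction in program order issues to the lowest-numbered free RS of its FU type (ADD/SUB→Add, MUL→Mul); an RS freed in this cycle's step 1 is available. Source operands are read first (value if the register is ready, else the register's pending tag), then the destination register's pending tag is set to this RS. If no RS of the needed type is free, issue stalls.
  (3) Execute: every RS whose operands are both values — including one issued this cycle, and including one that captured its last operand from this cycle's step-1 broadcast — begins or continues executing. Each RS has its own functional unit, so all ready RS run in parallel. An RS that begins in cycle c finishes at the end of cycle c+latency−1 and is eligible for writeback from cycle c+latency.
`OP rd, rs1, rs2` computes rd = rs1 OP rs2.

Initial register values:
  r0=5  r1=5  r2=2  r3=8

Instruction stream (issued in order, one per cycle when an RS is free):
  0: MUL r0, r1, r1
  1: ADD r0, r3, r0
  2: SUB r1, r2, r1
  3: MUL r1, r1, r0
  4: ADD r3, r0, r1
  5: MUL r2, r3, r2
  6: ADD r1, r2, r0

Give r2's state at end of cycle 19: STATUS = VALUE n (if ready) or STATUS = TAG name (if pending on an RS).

STATUS = VALUE -132

  c1: issue MUL r0<-Mul1  regs: r0:Mul1,r1:5,r2:2,r3:8
  c2: issue ADD r0<-Add1  regs: r0:Add1,r1:5,r2:2,r3:8
  c3: issue SUB r1<-Add2  regs: r0:Add1,r1:Add2,r2:2,r3:8
  c4: issue MUL r1<-Mul2  regs: r0:Add1,r1:Mul2,r2:2,r3:8
  c5: CDB Add2=-3; issue ADD r3<-Add2  regs: r0:Add1,r1:Mul2,r2:2,r3:Add2
  c6: CDB Mul1=25; issue MUL r2<-Mul1  regs: r0:Add1,r1:Mul2,r2:Mul1,r3:Add2
  c7: stall  regs: r0:Add1,r1:Mul2,r2:Mul1,r3:Add2
  c8: CDB Add1=33; issue ADD r1<-Add1  regs: r0:33,r1:Add1,r2:Mul1,r3:Add2
  c9: -  regs: r0:33,r1:Add1,r2:Mul1,r3:Add2
  c10: -  regs: r0:33,r1:Add1,r2:Mul1,r3:Add2
  c11: -  regs: r0:33,r1:Add1,r2:Mul1,r3:Add2
  c12: CDB Mul2=-99  regs: r0:33,r1:Add1,r2:Mul1,r3:Add2
  c13: -  regs: r0:33,r1:Add1,r2:Mul1,r3:Add2
  c14: CDB Add2=-66  regs: r0:33,r1:Add1,r2:Mul1,r3:-66
  c15: -  regs: r0:33,r1:Add1,r2:Mul1,r3:-66
  c16: -  regs: r0:33,r1:Add1,r2:Mul1,r3:-66
  c17: -  regs: r0:33,r1:Add1,r2:Mul1,r3:-66
  c18: CDB Mul1=-132  regs: r0:33,r1:Add1,r2:-132,r3:-66
  c19: -  regs: r0:33,r1:Add1,r2:-132,r3:-66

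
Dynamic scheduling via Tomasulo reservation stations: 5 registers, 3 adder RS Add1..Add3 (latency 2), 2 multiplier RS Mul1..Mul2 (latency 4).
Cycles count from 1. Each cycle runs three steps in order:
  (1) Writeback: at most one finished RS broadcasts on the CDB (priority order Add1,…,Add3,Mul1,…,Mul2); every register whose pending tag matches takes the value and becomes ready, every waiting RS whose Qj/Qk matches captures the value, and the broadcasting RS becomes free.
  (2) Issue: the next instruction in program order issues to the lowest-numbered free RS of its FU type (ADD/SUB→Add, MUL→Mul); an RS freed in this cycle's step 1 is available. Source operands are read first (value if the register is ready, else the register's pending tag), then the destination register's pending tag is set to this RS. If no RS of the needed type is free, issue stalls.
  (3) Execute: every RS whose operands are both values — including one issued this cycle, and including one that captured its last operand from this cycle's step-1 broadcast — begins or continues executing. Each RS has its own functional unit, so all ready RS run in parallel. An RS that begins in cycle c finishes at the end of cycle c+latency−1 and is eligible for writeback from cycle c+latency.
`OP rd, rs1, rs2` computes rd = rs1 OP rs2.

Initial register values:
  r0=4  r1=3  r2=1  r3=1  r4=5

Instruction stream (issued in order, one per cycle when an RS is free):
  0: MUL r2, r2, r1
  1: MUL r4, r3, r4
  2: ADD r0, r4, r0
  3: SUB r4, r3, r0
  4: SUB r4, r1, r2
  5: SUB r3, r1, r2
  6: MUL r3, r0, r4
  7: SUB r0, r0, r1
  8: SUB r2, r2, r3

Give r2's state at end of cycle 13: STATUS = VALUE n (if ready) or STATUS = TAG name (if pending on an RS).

STATUS = TAG Add2

cycle 1: issue MUL r2<-Mul1 // r0:4,r1:3,r2:Mul1,r3:1,r4:5
cycle 2: issue MUL r4<-Mul2 // r0:4,r1:3,r2:Mul1,r3:1,r4:Mul2
cycle 3: issue ADD r0<-Add1 // r0:Add1,r1:3,r2:Mul1,r3:1,r4:Mul2
cycle 4: issue SUB r4<-Add2 // r0:Add1,r1:3,r2:Mul1,r3:1,r4:Add2
cycle 5: CDB Mul1=3; issue SUB r4<-Add3 // r0:Add1,r1:3,r2:3,r3:1,r4:Add3
cycle 6: CDB Mul2=5; stall // r0:Add1,r1:3,r2:3,r3:1,r4:Add3
cycle 7: CDB Add3=0; issue SUB r3<-Add3 // r0:Add1,r1:3,r2:3,r3:Add3,r4:0
cycle 8: CDB Add1=9; issue MUL r3<-Mul1 // r0:9,r1:3,r2:3,r3:Mul1,r4:0
cycle 9: CDB Add3=0; issue SUB r0<-Add1 // r0:Add1,r1:3,r2:3,r3:Mul1,r4:0
cycle 10: CDB Add2=-8; issue SUB r2<-Add2 // r0:Add1,r1:3,r2:Add2,r3:Mul1,r4:0
cycle 11: CDB Add1=6 // r0:6,r1:3,r2:Add2,r3:Mul1,r4:0
cycle 12: CDB Mul1=0 // r0:6,r1:3,r2:Add2,r3:0,r4:0
cycle 13: - // r0:6,r1:3,r2:Add2,r3:0,r4:0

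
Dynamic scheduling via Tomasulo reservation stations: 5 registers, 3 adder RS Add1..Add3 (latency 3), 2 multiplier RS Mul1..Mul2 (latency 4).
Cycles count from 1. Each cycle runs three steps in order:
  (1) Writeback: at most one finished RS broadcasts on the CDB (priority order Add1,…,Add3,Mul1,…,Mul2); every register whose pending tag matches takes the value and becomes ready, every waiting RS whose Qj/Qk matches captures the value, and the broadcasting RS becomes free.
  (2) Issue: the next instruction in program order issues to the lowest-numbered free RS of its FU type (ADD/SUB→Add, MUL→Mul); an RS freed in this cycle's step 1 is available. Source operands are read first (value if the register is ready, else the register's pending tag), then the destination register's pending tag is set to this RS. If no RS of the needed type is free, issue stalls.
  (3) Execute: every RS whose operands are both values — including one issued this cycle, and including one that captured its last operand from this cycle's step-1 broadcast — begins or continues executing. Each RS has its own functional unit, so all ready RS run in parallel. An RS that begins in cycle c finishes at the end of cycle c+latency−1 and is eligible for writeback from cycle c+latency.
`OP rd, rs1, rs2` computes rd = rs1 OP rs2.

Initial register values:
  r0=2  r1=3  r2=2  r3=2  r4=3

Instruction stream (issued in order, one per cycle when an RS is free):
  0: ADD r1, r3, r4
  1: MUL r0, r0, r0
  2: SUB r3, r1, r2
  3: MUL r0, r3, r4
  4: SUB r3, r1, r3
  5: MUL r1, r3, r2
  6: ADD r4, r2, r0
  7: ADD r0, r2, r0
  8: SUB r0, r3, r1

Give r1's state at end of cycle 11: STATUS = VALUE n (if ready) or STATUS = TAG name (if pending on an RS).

STATUS = TAG Mul1

  c1: issue ADD r1<-Add1  regs: r0:2,r1:Add1,r2:2,r3:2,r4:3
  c2: issue MUL r0<-Mul1  regs: r0:Mul1,r1:Add1,r2:2,r3:2,r4:3
  c3: issue SUB r3<-Add2  regs: r0:Mul1,r1:Add1,r2:2,r3:Add2,r4:3
  c4: CDB Add1=5; issue MUL r0<-Mul2  regs: r0:Mul2,r1:5,r2:2,r3:Add2,r4:3
  c5: issue SUB r3<-Add1  regs: r0:Mul2,r1:5,r2:2,r3:Add1,r4:3
  c6: CDB Mul1=4; issue MUL r1<-Mul1  regs: r0:Mul2,r1:Mul1,r2:2,r3:Add1,r4:3
  c7: CDB Add2=3; issue ADD r4<-Add2  regs: r0:Mul2,r1:Mul1,r2:2,r3:Add1,r4:Add2
  c8: issue ADD r0<-Add3  regs: r0:Add3,r1:Mul1,r2:2,r3:Add1,r4:Add2
  c9: stall  regs: r0:Add3,r1:Mul1,r2:2,r3:Add1,r4:Add2
  c10: CDB Add1=2; issue SUB r0<-Add1  regs: r0:Add1,r1:Mul1,r2:2,r3:2,r4:Add2
  c11: CDB Mul2=9  regs: r0:Add1,r1:Mul1,r2:2,r3:2,r4:Add2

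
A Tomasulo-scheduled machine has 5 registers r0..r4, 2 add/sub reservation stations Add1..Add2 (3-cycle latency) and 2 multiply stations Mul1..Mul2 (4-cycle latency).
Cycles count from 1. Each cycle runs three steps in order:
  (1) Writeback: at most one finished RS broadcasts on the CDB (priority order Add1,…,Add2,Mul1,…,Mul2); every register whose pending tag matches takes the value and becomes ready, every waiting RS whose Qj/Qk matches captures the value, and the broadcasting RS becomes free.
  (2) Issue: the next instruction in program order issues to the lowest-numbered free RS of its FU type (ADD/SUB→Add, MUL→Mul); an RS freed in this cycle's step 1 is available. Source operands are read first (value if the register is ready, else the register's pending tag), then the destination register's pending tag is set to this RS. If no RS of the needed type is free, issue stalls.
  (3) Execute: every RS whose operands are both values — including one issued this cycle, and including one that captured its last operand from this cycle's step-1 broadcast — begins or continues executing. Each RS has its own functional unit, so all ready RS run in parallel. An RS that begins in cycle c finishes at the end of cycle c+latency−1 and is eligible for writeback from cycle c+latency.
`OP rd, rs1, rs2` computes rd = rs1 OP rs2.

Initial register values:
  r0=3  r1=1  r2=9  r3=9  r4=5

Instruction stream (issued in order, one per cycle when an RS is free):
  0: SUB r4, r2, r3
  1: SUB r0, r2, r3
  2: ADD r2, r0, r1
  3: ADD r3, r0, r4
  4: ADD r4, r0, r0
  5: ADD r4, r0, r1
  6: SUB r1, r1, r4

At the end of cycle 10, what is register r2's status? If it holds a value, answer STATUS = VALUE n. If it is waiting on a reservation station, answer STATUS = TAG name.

STATUS = VALUE 1

cycle 1: issue SUB r4<-Add1 // r0:3,r1:1,r2:9,r3:9,r4:Add1
cycle 2: issue SUB r0<-Add2 // r0:Add2,r1:1,r2:9,r3:9,r4:Add1
cycle 3: stall // r0:Add2,r1:1,r2:9,r3:9,r4:Add1
cycle 4: CDB Add1=0; issue ADD r2<-Add1 // r0:Add2,r1:1,r2:Add1,r3:9,r4:0
cycle 5: CDB Add2=0; issue ADD r3<-Add2 // r0:0,r1:1,r2:Add1,r3:Add2,r4:0
cycle 6: stall // r0:0,r1:1,r2:Add1,r3:Add2,r4:0
cycle 7: stall // r0:0,r1:1,r2:Add1,r3:Add2,r4:0
cycle 8: CDB Add1=1; issue ADD r4<-Add1 // r0:0,r1:1,r2:1,r3:Add2,r4:Add1
cycle 9: CDB Add2=0; issue ADD r4<-Add2 // r0:0,r1:1,r2:1,r3:0,r4:Add2
cycle 10: stall // r0:0,r1:1,r2:1,r3:0,r4:Add2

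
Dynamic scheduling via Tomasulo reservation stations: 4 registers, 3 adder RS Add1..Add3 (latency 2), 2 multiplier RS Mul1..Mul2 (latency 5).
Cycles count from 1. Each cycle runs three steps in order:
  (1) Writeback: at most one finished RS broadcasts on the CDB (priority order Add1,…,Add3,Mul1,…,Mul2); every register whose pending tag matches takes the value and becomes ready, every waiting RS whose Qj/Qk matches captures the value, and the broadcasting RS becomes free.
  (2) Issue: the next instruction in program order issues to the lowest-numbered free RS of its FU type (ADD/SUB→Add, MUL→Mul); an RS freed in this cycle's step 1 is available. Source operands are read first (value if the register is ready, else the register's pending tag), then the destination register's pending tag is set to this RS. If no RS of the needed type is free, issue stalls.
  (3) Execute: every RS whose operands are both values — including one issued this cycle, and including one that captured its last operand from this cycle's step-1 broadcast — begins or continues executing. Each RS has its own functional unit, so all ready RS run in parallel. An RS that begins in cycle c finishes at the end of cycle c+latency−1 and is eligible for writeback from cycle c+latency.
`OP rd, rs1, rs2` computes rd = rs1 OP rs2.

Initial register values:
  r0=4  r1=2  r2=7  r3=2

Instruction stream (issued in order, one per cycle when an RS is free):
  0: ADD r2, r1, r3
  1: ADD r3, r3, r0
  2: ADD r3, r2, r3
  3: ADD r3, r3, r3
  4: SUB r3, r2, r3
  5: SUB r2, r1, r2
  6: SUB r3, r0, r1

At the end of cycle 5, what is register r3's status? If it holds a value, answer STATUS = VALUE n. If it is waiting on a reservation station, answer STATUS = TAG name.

c1: issue ADD r2<-Add1 | r0:4,r1:2,r2:Add1,r3:2
c2: issue ADD r3<-Add2 | r0:4,r1:2,r2:Add1,r3:Add2
c3: CDB Add1=4; issue ADD r3<-Add1 | r0:4,r1:2,r2:4,r3:Add1
c4: CDB Add2=6; issue ADD r3<-Add2 | r0:4,r1:2,r2:4,r3:Add2
c5: issue SUB r3<-Add3 | r0:4,r1:2,r2:4,r3:Add3

STATUS = TAG Add3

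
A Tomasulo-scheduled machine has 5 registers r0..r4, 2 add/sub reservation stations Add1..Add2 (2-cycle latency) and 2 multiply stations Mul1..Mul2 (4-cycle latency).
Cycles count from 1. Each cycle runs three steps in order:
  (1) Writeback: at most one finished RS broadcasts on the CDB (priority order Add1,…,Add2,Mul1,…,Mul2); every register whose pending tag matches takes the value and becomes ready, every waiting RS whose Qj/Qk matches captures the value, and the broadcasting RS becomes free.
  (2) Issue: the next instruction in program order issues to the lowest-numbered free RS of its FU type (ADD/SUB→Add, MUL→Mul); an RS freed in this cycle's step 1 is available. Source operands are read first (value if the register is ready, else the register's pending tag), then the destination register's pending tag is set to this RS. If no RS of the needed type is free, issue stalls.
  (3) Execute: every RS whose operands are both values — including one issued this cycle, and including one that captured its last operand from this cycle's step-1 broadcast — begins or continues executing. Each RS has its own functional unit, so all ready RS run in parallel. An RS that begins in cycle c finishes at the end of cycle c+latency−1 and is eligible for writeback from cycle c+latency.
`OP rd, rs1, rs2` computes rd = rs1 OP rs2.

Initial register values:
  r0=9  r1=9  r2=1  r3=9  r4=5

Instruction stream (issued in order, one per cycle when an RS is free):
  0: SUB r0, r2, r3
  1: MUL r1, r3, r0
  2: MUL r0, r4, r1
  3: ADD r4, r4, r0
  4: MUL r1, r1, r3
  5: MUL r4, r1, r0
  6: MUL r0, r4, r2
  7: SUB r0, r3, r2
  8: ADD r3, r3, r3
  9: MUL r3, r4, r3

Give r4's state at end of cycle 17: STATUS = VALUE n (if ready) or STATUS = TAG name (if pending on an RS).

STATUS = VALUE 233280

  c1: issue SUB r0<-Add1  regs: r0:Add1,r1:9,r2:1,r3:9,r4:5
  c2: issue MUL r1<-Mul1  regs: r0:Add1,r1:Mul1,r2:1,r3:9,r4:5
  c3: CDB Add1=-8; issue MUL r0<-Mul2  regs: r0:Mul2,r1:Mul1,r2:1,r3:9,r4:5
  c4: issue ADD r4<-Add1  regs: r0:Mul2,r1:Mul1,r2:1,r3:9,r4:Add1
  c5: stall  regs: r0:Mul2,r1:Mul1,r2:1,r3:9,r4:Add1
  c6: stall  regs: r0:Mul2,r1:Mul1,r2:1,r3:9,r4:Add1
  c7: CDB Mul1=-72; issue MUL r1<-Mul1  regs: r0:Mul2,r1:Mul1,r2:1,r3:9,r4:Add1
  c8: stall  regs: r0:Mul2,r1:Mul1,r2:1,r3:9,r4:Add1
  c9: stall  regs: r0:Mul2,r1:Mul1,r2:1,r3:9,r4:Add1
  c10: stall  regs: r0:Mul2,r1:Mul1,r2:1,r3:9,r4:Add1
  c11: CDB Mul1=-648; issue MUL r4<-Mul1  regs: r0:Mul2,r1:-648,r2:1,r3:9,r4:Mul1
  c12: CDB Mul2=-360; issue MUL r0<-Mul2  regs: r0:Mul2,r1:-648,r2:1,r3:9,r4:Mul1
  c13: issue SUB r0<-Add2  regs: r0:Add2,r1:-648,r2:1,r3:9,r4:Mul1
  c14: CDB Add1=-355; issue ADD r3<-Add1  regs: r0:Add2,r1:-648,r2:1,r3:Add1,r4:Mul1
  c15: CDB Add2=8; stall  regs: r0:8,r1:-648,r2:1,r3:Add1,r4:Mul1
  c16: CDB Add1=18; stall  regs: r0:8,r1:-648,r2:1,r3:18,r4:Mul1
  c17: CDB Mul1=233280; issue MUL r3<-Mul1  regs: r0:8,r1:-648,r2:1,r3:Mul1,r4:233280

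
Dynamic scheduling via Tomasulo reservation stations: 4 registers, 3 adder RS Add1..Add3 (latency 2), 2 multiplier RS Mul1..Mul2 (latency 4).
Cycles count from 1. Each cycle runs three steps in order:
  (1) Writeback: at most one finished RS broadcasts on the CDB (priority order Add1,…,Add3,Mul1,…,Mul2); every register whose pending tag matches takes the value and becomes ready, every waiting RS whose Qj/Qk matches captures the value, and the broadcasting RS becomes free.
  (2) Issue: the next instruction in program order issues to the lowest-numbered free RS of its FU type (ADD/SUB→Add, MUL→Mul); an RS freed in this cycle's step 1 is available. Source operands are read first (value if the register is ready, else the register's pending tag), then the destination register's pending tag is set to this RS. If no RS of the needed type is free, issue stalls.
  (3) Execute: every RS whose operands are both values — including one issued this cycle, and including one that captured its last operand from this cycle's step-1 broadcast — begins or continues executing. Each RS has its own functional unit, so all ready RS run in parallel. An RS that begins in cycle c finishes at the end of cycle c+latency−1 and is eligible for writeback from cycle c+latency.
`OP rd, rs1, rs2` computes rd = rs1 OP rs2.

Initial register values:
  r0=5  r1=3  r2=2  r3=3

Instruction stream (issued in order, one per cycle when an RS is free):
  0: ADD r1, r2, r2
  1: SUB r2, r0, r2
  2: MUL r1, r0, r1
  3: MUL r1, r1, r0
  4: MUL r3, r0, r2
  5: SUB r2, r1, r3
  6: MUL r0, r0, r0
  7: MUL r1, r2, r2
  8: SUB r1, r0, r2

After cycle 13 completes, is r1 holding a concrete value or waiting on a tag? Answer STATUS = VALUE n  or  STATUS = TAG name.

c1: issue ADD r1<-Add1 | r0:5,r1:Add1,r2:2,r3:3
c2: issue SUB r2<-Add2 | r0:5,r1:Add1,r2:Add2,r3:3
c3: CDB Add1=4; issue MUL r1<-Mul1 | r0:5,r1:Mul1,r2:Add2,r3:3
c4: CDB Add2=3; issue MUL r1<-Mul2 | r0:5,r1:Mul2,r2:3,r3:3
c5: stall | r0:5,r1:Mul2,r2:3,r3:3
c6: stall | r0:5,r1:Mul2,r2:3,r3:3
c7: CDB Mul1=20; issue MUL r3<-Mul1 | r0:5,r1:Mul2,r2:3,r3:Mul1
c8: issue SUB r2<-Add1 | r0:5,r1:Mul2,r2:Add1,r3:Mul1
c9: stall | r0:5,r1:Mul2,r2:Add1,r3:Mul1
c10: stall | r0:5,r1:Mul2,r2:Add1,r3:Mul1
c11: CDB Mul1=15; issue MUL r0<-Mul1 | r0:Mul1,r1:Mul2,r2:Add1,r3:15
c12: CDB Mul2=100; issue MUL r1<-Mul2 | r0:Mul1,r1:Mul2,r2:Add1,r3:15
c13: issue SUB r1<-Add2 | r0:Mul1,r1:Add2,r2:Add1,r3:15

STATUS = TAG Add2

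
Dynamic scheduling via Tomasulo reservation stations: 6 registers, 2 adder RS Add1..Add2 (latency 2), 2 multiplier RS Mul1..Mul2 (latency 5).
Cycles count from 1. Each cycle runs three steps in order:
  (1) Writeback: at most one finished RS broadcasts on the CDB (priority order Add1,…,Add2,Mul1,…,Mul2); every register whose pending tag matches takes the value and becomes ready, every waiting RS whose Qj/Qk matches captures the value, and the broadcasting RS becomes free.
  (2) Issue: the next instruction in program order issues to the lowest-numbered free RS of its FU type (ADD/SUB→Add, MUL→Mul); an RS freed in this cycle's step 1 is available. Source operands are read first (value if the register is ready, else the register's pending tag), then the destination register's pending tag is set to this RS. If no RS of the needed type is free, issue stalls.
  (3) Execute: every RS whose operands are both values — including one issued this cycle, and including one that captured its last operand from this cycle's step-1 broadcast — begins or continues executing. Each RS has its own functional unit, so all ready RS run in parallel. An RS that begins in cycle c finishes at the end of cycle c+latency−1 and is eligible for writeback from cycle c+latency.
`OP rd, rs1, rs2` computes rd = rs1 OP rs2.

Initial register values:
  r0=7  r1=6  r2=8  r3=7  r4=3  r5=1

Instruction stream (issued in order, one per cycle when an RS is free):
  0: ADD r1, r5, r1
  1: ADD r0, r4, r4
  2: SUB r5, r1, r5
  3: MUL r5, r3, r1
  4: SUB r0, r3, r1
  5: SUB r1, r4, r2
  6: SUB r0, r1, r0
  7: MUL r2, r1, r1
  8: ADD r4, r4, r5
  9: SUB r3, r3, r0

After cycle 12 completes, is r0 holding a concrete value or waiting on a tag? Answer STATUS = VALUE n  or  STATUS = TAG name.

c1: issue ADD r1<-Add1 | r0:7,r1:Add1,r2:8,r3:7,r4:3,r5:1
c2: issue ADD r0<-Add2 | r0:Add2,r1:Add1,r2:8,r3:7,r4:3,r5:1
c3: CDB Add1=7; issue SUB r5<-Add1 | r0:Add2,r1:7,r2:8,r3:7,r4:3,r5:Add1
c4: CDB Add2=6; issue MUL r5<-Mul1 | r0:6,r1:7,r2:8,r3:7,r4:3,r5:Mul1
c5: CDB Add1=6; issue SUB r0<-Add1 | r0:Add1,r1:7,r2:8,r3:7,r4:3,r5:Mul1
c6: issue SUB r1<-Add2 | r0:Add1,r1:Add2,r2:8,r3:7,r4:3,r5:Mul1
c7: CDB Add1=0; issue SUB r0<-Add1 | r0:Add1,r1:Add2,r2:8,r3:7,r4:3,r5:Mul1
c8: CDB Add2=-5; issue MUL r2<-Mul2 | r0:Add1,r1:-5,r2:Mul2,r3:7,r4:3,r5:Mul1
c9: CDB Mul1=49; issue ADD r4<-Add2 | r0:Add1,r1:-5,r2:Mul2,r3:7,r4:Add2,r5:49
c10: CDB Add1=-5; issue SUB r3<-Add1 | r0:-5,r1:-5,r2:Mul2,r3:Add1,r4:Add2,r5:49
c11: CDB Add2=52 | r0:-5,r1:-5,r2:Mul2,r3:Add1,r4:52,r5:49
c12: CDB Add1=12 | r0:-5,r1:-5,r2:Mul2,r3:12,r4:52,r5:49

STATUS = VALUE -5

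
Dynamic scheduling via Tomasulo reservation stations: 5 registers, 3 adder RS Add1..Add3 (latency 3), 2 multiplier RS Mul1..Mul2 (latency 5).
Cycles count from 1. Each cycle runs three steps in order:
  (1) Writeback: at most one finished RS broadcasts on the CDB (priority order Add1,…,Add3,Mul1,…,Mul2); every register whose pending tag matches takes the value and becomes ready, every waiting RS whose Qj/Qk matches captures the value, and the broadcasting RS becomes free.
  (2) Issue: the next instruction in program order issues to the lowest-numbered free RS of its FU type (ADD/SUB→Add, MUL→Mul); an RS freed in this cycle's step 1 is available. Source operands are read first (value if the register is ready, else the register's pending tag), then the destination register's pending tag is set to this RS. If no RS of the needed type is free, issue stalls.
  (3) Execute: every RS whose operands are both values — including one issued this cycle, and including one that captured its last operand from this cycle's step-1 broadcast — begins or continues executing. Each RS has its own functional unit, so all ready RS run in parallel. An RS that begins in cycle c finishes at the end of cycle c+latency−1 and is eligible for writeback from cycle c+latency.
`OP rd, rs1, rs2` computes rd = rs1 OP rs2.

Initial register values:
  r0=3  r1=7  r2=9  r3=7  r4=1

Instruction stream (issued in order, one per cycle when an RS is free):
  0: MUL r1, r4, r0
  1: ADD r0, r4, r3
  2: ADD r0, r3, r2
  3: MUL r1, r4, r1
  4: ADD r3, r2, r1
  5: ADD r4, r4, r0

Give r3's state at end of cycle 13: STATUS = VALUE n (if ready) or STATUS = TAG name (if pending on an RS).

cycle 1: issue MUL r1<-Mul1 // r0:3,r1:Mul1,r2:9,r3:7,r4:1
cycle 2: issue ADD r0<-Add1 // r0:Add1,r1:Mul1,r2:9,r3:7,r4:1
cycle 3: issue ADD r0<-Add2 // r0:Add2,r1:Mul1,r2:9,r3:7,r4:1
cycle 4: issue MUL r1<-Mul2 // r0:Add2,r1:Mul2,r2:9,r3:7,r4:1
cycle 5: CDB Add1=8; issue ADD r3<-Add1 // r0:Add2,r1:Mul2,r2:9,r3:Add1,r4:1
cycle 6: CDB Add2=16; issue ADD r4<-Add2 // r0:16,r1:Mul2,r2:9,r3:Add1,r4:Add2
cycle 7: CDB Mul1=3 // r0:16,r1:Mul2,r2:9,r3:Add1,r4:Add2
cycle 8: - // r0:16,r1:Mul2,r2:9,r3:Add1,r4:Add2
cycle 9: CDB Add2=17 // r0:16,r1:Mul2,r2:9,r3:Add1,r4:17
cycle 10: - // r0:16,r1:Mul2,r2:9,r3:Add1,r4:17
cycle 11: - // r0:16,r1:Mul2,r2:9,r3:Add1,r4:17
cycle 12: CDB Mul2=3 // r0:16,r1:3,r2:9,r3:Add1,r4:17
cycle 13: - // r0:16,r1:3,r2:9,r3:Add1,r4:17

STATUS = TAG Add1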